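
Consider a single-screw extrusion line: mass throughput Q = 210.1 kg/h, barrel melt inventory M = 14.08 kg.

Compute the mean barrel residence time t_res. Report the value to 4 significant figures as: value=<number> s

value=241.3 s

Q_s = Q / 3600 = 210.1 / 3600 = 0.0583611 kg/s
t_res = M / Q_s = 14.08 / 0.0583611 = 241.257 s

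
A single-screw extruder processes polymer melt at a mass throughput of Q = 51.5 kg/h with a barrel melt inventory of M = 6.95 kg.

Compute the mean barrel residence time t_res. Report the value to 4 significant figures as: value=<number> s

Q_s = Q / 3600 = 51.5 / 3600 = 0.0143056 kg/s
t_res = M / Q_s = 6.95 / 0.0143056 = 485.825 s

value=485.8 s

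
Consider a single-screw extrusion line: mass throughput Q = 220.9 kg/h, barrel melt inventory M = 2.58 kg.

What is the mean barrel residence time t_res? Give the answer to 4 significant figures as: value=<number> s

value=42.05 s

Convert throughput: Q = 220.9 kg/h = 220.9/3600 = 0.0613611 kg/s
t_res = M / Q_s = 2.58 ÷ 0.0613611 = 42.0462 s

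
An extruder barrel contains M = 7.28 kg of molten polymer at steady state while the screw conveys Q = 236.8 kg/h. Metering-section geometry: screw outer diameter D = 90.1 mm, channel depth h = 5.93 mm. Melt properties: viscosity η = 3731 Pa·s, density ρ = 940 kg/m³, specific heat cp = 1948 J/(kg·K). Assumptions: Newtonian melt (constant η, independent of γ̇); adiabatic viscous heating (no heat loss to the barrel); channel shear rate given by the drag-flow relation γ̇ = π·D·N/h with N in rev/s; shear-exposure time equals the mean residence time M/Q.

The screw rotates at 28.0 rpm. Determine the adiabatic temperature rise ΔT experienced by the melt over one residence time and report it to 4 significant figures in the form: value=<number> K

Throughput in SI: Q_s = 236.8 kg/h ÷ 3600 s/h = 0.0657778 kg/s
Mean residence time: t_res = M/Q_s = 7.28 kg / 0.0657778 kg/s = 110.676 s
Convert to SI: D = 0.0901 m, h = 0.00593 m, N = 28.0/60 = 0.466667 rev/s
Shear rate: γ̇ = πDN/h = π·0.0901·0.466667/0.00593 = 22.2755 s⁻¹
ΔT = η·γ̇²·t_res / (ρ·cp) = 3731 · (22.2755)² · 110.676 / (940 · 1948) = 111.896 K

value=111.9 K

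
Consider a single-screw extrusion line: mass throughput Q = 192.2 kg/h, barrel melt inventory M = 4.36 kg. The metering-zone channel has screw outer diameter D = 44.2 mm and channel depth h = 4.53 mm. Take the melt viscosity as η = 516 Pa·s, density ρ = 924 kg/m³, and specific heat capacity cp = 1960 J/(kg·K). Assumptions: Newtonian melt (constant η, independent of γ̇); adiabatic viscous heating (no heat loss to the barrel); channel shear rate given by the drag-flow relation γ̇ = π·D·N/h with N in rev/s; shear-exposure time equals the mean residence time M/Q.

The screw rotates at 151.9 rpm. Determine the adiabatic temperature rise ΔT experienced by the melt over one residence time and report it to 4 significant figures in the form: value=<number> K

value=140.1 K

Q_s = Q / 3600 = 192.2 / 3600 = 0.0533889 kg/s
t_res = M / Q_s = 4.36 ÷ 0.0533889 = 81.6649 s
Geometry in metres: D = 44.2 mm → 0.0442 m, h = 4.53 mm → 0.00453 m; screw speed N = 151.9 rpm = 2.53167 rev/s
Shear rate: γ̇ = πDN/h = π·0.0442·2.53167/0.00453 = 77.6033 s⁻¹
Adiabatic rise: ΔT = η γ̇² t_res / (ρ cp) = 516·(77.6033)²·81.6649 / (924·1960) = 140.126 K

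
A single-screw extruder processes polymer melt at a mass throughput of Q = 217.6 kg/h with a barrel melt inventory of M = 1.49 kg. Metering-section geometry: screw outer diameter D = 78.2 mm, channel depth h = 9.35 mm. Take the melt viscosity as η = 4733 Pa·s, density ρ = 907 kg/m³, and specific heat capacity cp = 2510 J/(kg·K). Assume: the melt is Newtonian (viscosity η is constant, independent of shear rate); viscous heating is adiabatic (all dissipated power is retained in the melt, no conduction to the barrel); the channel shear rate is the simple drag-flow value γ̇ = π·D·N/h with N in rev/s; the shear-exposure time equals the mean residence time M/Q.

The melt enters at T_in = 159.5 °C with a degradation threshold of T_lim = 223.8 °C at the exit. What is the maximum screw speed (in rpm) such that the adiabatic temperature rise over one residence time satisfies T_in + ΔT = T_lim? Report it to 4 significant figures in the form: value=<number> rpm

value=80.89 rpm

Q_s = Q / 3600 = 217.6 / 3600 = 0.0604444 kg/s
t_res = M / Q_s = 1.49 ÷ 0.0604444 = 24.6507 s
D = 78.2 mm = 0.0782 m;  h = 9.35 mm = 0.00935 m
Allowable rise: ΔT_a = T_lim − T_in = 223.8 − 159.5 = 64.3 K
γ̇_max² = ΔT_a·ρ·cp/(η·t_res) = 64.3·907·2510/(4733·24.6507) = 1254.66 s⁻²
γ̇_max = √1254.66 = 35.4212 s⁻¹
Solve γ̇ = πDN/h for N: N_max = γ̇_max·h/(π·D) = 35.4212 × 0.00935 / (π × 0.0782) = 1.34809 rev/s = 80.8852 rpm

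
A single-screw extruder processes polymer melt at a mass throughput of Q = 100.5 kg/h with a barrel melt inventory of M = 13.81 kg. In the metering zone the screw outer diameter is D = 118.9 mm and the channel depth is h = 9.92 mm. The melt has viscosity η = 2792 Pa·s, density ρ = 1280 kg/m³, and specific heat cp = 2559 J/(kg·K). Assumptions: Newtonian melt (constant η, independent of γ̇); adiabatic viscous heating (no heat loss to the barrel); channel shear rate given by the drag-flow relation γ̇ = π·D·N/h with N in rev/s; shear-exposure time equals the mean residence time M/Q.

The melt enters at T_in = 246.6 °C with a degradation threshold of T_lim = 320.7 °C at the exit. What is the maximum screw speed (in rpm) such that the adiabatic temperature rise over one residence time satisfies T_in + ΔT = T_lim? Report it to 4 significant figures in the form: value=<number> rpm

Convert throughput: Q = 100.5 kg/h = 100.5/3600 = 0.0279167 kg/s
t_res = M / Q_s = 13.81 / 0.0279167 = 494.687 s
D = 118.9 mm = 0.1189 m;  h = 9.92 mm = 0.00992 m
Allowable rise: ΔT_a = T_lim − T_in = 320.7 − 246.6 = 74.1 K
Invert ΔT = ηγ̇²t_res/(ρcp) for γ̇: γ̇_max² = ΔT_a ρ cp / (η t_res) = 74.1·1280·2559 / (2792·494.687) = 175.733 s⁻²
γ̇_max = √175.733 = 13.2564 s⁻¹
N_max = γ̇_max h / (πD) = 13.2564·0.00992/(π·0.1189) = 0.352052 rev/s → ×60 = 21.1231 rpm

value=21.12 rpm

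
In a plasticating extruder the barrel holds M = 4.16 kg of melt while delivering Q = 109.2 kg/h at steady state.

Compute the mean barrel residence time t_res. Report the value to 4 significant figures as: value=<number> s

Q_s = Q / 3600 = 109.2 / 3600 = 0.0303333 kg/s
Mean residence time: t_res = M/Q_s = 4.16 kg / 0.0303333 kg/s = 137.143 s

value=137.1 s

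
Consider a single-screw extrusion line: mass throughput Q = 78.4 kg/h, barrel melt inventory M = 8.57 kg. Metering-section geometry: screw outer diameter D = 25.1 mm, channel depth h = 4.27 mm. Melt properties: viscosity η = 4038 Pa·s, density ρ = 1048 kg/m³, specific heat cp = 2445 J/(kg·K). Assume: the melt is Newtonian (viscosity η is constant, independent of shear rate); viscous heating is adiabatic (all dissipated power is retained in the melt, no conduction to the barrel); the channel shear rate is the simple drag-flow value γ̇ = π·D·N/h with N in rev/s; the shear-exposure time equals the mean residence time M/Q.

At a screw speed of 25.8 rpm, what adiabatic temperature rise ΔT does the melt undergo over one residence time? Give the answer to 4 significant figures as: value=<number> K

Convert throughput: Q = 78.4 kg/h = 78.4/3600 = 0.0217778 kg/s
t_res = M / Q_s = 8.57 / 0.0217778 = 393.52 s
Geometry in metres: D = 25.1 mm → 0.0251 m, h = 4.27 mm → 0.00427 m; screw speed N = 25.8 rpm = 0.43 rev/s
γ̇ = π·D·N / h = π · 0.0251 · 0.43 / 0.00427 = 7.9408 s⁻¹
ΔT = η·γ̇²·t_res / (ρ·cp) = 4038 · (7.9408)² · 393.52 / (1048 · 2445) = 39.1041 K

value=39.10 K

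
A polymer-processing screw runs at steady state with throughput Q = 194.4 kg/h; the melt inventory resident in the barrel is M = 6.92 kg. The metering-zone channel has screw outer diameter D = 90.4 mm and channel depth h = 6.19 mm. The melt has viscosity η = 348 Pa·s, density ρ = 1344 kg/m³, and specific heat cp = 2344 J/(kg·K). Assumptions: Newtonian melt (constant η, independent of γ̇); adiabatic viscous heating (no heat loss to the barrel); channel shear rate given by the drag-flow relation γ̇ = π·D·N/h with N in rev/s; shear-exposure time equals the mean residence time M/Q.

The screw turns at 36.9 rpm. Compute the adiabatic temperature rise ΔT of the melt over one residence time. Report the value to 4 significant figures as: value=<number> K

value=11.27 K

Q_s = Q / 3600 = 194.4 / 3600 = 0.054 kg/s
t_res = M / Q_s = 6.92 ÷ 0.054 = 128.148 s
D = 90.4 mm = 0.0904 m;  h = 6.19 mm = 0.00619 m;  N = 36.9 rpm / 60 = 0.615 rev/s
Shear rate: γ̇ = πDN/h = π·0.0904·0.615/0.00619 = 28.2165 s⁻¹
Adiabatic rise: ΔT = η γ̇² t_res / (ρ cp) = 348·(28.2165)²·128.148 / (1344·2344) = 11.2704 K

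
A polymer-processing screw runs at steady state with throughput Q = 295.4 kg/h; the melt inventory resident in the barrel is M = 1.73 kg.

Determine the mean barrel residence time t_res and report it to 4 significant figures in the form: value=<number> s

Q_s = Q / 3600 = 295.4 / 3600 = 0.0820556 kg/s
t_res = M / Q_s = 1.73 / 0.0820556 = 21.0833 s

value=21.08 s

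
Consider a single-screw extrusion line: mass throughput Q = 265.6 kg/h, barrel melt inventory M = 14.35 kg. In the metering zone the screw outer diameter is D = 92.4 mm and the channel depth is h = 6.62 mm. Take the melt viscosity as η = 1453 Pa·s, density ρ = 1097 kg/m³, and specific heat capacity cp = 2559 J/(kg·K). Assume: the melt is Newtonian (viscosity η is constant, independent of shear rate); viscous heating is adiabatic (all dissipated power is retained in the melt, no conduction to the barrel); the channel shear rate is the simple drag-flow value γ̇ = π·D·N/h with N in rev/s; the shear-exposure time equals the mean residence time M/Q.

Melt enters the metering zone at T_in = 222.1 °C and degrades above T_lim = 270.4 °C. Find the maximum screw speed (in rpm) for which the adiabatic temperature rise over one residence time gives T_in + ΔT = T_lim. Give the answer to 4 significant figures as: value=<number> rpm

Q_s = Q / 3600 = 265.6 / 3600 = 0.0737778 kg/s
Mean residence time: t_res = M/Q_s = 14.35 kg / 0.0737778 kg/s = 194.503 s
Geometry in SI: D = 92.4 mm → 0.0924 m, h = 6.62 mm → 0.00662 m
Allowable rise: ΔT_a = T_lim − T_in = 270.4 − 222.1 = 48.3 K
Invert ΔT = ηγ̇²t_res/(ρcp) for γ̇: γ̇_max² = ΔT_a ρ cp / (η t_res) = 48.3·1097·2559 / (1453·194.503) = 479.769 s⁻²
γ̇_max = sqrt(479.769) = 21.9036 s⁻¹
N_max = γ̇_max h / (πD) = 21.9036·0.00662/(π·0.0924) = 0.499519 rev/s → ×60 = 29.9712 rpm

value=29.97 rpm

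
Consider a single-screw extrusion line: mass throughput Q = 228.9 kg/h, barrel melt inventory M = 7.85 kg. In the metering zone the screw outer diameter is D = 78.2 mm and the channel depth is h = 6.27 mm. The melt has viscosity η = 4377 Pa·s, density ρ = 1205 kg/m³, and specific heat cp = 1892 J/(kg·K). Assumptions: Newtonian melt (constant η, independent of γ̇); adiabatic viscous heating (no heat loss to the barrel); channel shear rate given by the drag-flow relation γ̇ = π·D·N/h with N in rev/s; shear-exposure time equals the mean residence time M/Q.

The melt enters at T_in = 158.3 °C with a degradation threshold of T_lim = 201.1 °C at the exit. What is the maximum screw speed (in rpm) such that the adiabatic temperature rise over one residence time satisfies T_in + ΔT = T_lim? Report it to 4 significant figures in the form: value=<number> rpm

Convert throughput: Q = 228.9 kg/h = 228.9/3600 = 0.0635833 kg/s
t_res = M / Q_s = 7.85 ÷ 0.0635833 = 123.46 s
Geometry in SI: D = 78.2 mm → 0.0782 m, h = 6.27 mm → 0.00627 m
ΔT_a = T_lim − T_in = 201.1 °C − 158.3 °C = 42.8 K
γ̇_max² = ΔT_a·ρ·cp / (η·t_res) = [42.8 × 1205 × 1892] / [4377 × 123.46] = 180.571 s⁻²
Take the square root: γ̇_max = √(180.571) = 13.4377 s⁻¹
Solve γ̇ = πDN/h for N: N_max = γ̇_max·h/(π·D) = 13.4377 × 0.00627 / (π × 0.0782) = 0.342954 rev/s = 20.5772 rpm

value=20.58 rpm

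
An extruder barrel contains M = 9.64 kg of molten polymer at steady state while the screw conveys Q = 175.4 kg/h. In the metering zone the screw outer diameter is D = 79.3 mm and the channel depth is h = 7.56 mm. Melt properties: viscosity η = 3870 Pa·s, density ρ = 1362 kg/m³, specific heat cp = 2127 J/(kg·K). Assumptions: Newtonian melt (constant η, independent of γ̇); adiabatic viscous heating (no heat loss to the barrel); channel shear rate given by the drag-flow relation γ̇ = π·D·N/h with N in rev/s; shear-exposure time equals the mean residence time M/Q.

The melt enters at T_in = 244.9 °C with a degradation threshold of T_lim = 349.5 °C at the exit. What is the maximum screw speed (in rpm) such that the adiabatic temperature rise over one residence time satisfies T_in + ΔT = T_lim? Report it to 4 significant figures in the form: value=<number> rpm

Q_s = Q / 3600 = 175.4 / 3600 = 0.0487222 kg/s
Mean residence time: t_res = M/Q_s = 9.64 kg / 0.0487222 kg/s = 197.856 s
D = 79.3 mm = 0.0793 m;  h = 7.56 mm = 0.00756 m
ΔT_a = T_lim − T_in = 349.5 °C − 244.9 °C = 104.6 K
γ̇_max² = ΔT_a·ρ·cp / (η·t_res) = [104.6 × 1362 × 2127] / [3870 × 197.856] = 395.745 s⁻²
γ̇_max = sqrt(395.745) = 19.8933 s⁻¹
Solve γ̇ = πDN/h for N: N_max = γ̇_max·h/(π·D) = 19.8933 × 0.00756 / (π × 0.0793) = 0.603679 rev/s = 36.2208 rpm

value=36.22 rpm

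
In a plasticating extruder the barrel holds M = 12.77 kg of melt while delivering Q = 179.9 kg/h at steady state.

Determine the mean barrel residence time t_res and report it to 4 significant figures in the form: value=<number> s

Q_s = Q / 3600 = 179.9 / 3600 = 0.0499722 kg/s
t_res = M / Q_s = 12.77 / 0.0499722 = 255.542 s

value=255.5 s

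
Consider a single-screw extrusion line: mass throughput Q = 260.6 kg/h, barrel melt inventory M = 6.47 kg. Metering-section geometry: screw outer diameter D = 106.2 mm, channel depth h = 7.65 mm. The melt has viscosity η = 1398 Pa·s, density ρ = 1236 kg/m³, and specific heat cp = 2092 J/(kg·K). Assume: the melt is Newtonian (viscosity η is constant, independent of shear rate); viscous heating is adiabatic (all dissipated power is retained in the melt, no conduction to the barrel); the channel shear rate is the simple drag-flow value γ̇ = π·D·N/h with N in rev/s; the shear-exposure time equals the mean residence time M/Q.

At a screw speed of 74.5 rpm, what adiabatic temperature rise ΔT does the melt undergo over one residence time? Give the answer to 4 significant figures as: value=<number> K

Throughput in SI: Q_s = 260.6 kg/h ÷ 3600 s/h = 0.0723889 kg/s
t_res = M / Q_s = 6.47 ÷ 0.0723889 = 89.3784 s
Convert to SI: D = 0.1062 m, h = 0.00765 m, N = 74.5/60 = 1.24167 rev/s
Shear rate: γ̇ = πDN/h = π·0.1062·1.24167/0.00765 = 54.1524 s⁻¹
Adiabatic rise: ΔT = η γ̇² t_res / (ρ cp) = 1398·(54.1524)²·89.3784 / (1236·2092) = 141.708 K

value=141.7 K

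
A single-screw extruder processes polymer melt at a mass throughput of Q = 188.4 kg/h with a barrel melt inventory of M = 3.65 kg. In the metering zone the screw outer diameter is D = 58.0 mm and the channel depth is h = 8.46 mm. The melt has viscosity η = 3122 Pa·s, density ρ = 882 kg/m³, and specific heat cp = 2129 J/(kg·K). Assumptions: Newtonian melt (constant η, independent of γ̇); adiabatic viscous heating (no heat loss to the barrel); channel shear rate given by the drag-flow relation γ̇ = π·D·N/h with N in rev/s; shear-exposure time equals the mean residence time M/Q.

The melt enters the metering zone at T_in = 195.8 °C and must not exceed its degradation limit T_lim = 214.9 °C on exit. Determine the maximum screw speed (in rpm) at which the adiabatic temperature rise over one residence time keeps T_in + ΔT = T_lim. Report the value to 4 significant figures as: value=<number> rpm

Convert throughput: Q = 188.4 kg/h = 188.4/3600 = 0.0523333 kg/s
Mean residence time: t_res = M/Q_s = 3.65 kg / 0.0523333 kg/s = 69.7452 s
Geometry in SI: D = 58.0 mm → 0.058 m, h = 8.46 mm → 0.00846 m
Allowable rise: ΔT_a = T_lim − T_in = 214.9 − 195.8 = 19.1 K
γ̇_max² = ΔT_a·ρ·cp/(η·t_res) = 19.1·882·2129/(3122·69.7452) = 164.714 s⁻²
γ̇_max = √164.714 = 12.8341 s⁻¹
N_max = γ̇_max h / (πD) = 12.8341·0.00846/(π·0.058) = 0.595878 rev/s → ×60 = 35.7527 rpm

value=35.75 rpm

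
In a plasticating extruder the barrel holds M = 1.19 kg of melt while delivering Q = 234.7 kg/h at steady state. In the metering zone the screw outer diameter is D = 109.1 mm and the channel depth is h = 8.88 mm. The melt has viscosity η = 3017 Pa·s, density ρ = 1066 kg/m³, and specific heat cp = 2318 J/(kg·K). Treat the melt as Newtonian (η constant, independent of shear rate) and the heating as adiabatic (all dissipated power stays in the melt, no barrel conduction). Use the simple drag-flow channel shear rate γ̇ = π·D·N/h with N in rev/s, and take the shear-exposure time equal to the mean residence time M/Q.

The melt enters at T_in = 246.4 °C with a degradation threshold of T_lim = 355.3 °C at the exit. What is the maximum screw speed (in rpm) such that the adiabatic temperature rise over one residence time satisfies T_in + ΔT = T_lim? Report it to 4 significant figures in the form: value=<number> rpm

value=108.7 rpm

Throughput in SI: Q_s = 234.7 kg/h ÷ 3600 s/h = 0.0651944 kg/s
Mean residence time: t_res = M/Q_s = 1.19 kg / 0.0651944 kg/s = 18.2531 s
Convert to metres: D = 0.1091 m, h = 0.00888 m
ΔT_a = T_lim − T_in = 355.3 − 246.4 = 108.9 K
γ̇_max² = ΔT_a·ρ·cp/(η·t_res) = 108.9·1066·2318/(3017·18.2531) = 4886.38 s⁻²
γ̇_max = sqrt(4886.38) = 69.9026 s⁻¹
Solve γ̇ = πDN/h for N: N_max = γ̇_max·h/(π·D) = 69.9026 × 0.00888 / (π × 0.1091) = 1.81106 rev/s = 108.663 rpm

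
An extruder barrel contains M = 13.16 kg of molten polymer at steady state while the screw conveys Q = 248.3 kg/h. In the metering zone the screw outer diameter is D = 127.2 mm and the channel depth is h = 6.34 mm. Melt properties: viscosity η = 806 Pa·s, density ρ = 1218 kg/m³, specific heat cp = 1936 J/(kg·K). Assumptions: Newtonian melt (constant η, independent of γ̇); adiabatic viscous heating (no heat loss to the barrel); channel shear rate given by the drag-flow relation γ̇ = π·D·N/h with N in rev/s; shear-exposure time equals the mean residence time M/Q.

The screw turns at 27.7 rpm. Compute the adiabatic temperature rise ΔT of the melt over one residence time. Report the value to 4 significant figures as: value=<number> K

value=55.22 K

Throughput in SI: Q_s = 248.3 kg/h ÷ 3600 s/h = 0.0689722 kg/s
t_res = M / Q_s = 13.16 / 0.0689722 = 190.801 s
Convert to SI: D = 0.1272 m, h = 0.00634 m, N = 27.7/60 = 0.461667 rev/s
γ̇ = π D N / h = (π)(0.1272)(0.461667) / 0.00634 = 29.0989 s⁻¹
Adiabatic rise: ΔT = η γ̇² t_res / (ρ cp) = 806·(29.0989)²·190.801 / (1218·1936) = 55.2226 K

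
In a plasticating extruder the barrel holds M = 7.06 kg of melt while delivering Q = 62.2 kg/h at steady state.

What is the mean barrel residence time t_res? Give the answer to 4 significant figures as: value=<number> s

Q_s = Q / 3600 = 62.2 / 3600 = 0.0172778 kg/s
Mean residence time: t_res = M/Q_s = 7.06 kg / 0.0172778 kg/s = 408.617 s

value=408.6 s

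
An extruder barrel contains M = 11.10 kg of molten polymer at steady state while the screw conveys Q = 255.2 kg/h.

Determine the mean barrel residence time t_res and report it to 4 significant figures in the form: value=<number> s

Q_s = Q / 3600 = 255.2 / 3600 = 0.0708889 kg/s
t_res = M / Q_s = 11.10 ÷ 0.0708889 = 156.583 s

value=156.6 s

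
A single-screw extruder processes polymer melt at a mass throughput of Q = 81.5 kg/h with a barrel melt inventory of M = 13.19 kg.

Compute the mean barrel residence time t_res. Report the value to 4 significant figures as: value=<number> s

value=582.6 s

Q_s = Q / 3600 = 81.5 / 3600 = 0.0226389 kg/s
Mean residence time: t_res = M/Q_s = 13.19 kg / 0.0226389 kg/s = 582.626 s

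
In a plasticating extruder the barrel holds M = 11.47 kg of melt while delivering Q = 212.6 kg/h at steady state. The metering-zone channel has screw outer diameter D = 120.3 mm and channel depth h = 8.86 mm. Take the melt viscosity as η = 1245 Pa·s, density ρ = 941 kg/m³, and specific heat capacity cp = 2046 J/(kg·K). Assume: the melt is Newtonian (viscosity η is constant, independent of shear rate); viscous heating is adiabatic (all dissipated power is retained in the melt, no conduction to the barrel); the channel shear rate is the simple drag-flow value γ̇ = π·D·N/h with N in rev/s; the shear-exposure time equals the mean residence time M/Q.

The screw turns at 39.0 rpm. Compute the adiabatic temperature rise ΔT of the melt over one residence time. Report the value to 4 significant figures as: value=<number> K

value=96.55 K

Convert throughput: Q = 212.6 kg/h = 212.6/3600 = 0.0590556 kg/s
t_res = M / Q_s = 11.47 ÷ 0.0590556 = 194.224 s
Convert to SI: D = 0.1203 m, h = 0.00886 m, N = 39.0/60 = 0.65 rev/s
Shear rate: γ̇ = πDN/h = π·0.1203·0.65/0.00886 = 27.7265 s⁻¹
Adiabatic rise: ΔT = η γ̇² t_res / (ρ cp) = 1245·(27.7265)²·194.224 / (941·2046) = 96.5533 K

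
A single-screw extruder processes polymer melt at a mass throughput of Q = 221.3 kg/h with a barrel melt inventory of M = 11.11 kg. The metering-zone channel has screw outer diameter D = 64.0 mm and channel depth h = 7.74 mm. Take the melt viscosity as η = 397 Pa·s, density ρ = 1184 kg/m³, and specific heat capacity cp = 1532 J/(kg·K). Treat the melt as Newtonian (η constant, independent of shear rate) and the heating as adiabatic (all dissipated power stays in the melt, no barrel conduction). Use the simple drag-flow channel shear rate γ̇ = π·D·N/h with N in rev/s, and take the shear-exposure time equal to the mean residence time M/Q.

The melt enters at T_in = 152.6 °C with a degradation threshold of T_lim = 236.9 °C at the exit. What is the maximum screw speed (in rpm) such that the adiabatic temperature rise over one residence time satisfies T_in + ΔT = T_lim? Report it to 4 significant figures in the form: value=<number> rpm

Throughput in SI: Q_s = 221.3 kg/h ÷ 3600 s/h = 0.0614722 kg/s
t_res = M / Q_s = 11.11 ÷ 0.0614722 = 180.732 s
Geometry in SI: D = 64.0 mm → 0.064 m, h = 7.74 mm → 0.00774 m
ΔT_a = T_lim − T_in = 236.9 °C − 152.6 °C = 84.3 K
Invert ΔT = ηγ̇²t_res/(ρcp) for γ̇: γ̇_max² = ΔT_a ρ cp / (η t_res) = 84.3·1184·1532 / (397·180.732) = 2131.14 s⁻²
γ̇_max = √2131.14 = 46.1643 s⁻¹
N_max = γ̇_max·h / (π·D) = 46.1643 · 0.00774 / (π · 0.064) = 1.77712 rev/s = 106.627 rpm

value=106.6 rpm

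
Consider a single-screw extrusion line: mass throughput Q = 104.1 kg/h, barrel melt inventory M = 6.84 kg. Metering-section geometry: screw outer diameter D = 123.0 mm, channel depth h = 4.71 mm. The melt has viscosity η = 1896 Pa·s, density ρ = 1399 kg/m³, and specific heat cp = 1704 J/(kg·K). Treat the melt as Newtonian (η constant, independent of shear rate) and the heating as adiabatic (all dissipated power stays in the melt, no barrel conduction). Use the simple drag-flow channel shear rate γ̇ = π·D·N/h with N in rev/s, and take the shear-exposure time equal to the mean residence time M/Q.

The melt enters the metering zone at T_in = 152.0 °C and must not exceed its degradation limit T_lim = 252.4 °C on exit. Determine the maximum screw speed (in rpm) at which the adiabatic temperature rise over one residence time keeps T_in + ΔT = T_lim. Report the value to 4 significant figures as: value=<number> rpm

value=16.89 rpm

Q_s = Q / 3600 = 104.1 / 3600 = 0.0289167 kg/s
t_res = M / Q_s = 6.84 ÷ 0.0289167 = 236.542 s
Geometry in SI: D = 123.0 mm → 0.123 m, h = 4.71 mm → 0.00471 m
ΔT_a = T_lim − T_in = 252.4 − 152.0 = 100.4 K
γ̇_max² = ΔT_a·ρ·cp / (η·t_res) = [100.4 × 1399 × 1704] / [1896 × 236.542] = 533.672 s⁻²
Take the square root: γ̇_max = √(533.672) = 23.1014 s⁻¹
Solve γ̇ = πDN/h for N: N_max = γ̇_max·h/(π·D) = 23.1014 × 0.00471 / (π × 0.123) = 0.281581 rev/s = 16.8949 rpm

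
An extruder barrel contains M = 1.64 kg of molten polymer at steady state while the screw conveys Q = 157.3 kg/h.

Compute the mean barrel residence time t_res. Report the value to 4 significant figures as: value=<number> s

value=37.53 s

Throughput in SI: Q_s = 157.3 kg/h ÷ 3600 s/h = 0.0436944 kg/s
t_res = M / Q_s = 1.64 / 0.0436944 = 37.5334 s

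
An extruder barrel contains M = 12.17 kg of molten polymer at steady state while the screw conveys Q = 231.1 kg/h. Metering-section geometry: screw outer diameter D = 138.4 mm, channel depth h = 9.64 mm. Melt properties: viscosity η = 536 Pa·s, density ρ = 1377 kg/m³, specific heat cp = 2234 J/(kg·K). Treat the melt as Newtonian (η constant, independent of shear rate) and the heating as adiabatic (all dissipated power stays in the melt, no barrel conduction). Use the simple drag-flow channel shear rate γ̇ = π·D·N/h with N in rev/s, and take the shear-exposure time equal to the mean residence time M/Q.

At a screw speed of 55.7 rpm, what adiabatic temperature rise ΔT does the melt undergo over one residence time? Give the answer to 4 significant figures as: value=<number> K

value=57.91 K

Convert throughput: Q = 231.1 kg/h = 231.1/3600 = 0.0641944 kg/s
t_res = M / Q_s = 12.17 ÷ 0.0641944 = 189.58 s
Convert to SI: D = 0.1384 m, h = 0.00964 m, N = 55.7/60 = 0.928333 rev/s
Shear rate: γ̇ = πDN/h = π·0.1384·0.928333/0.00964 = 41.871 s⁻¹
ΔT = η·γ̇²·t_res/(ρ·cp) = [536 × 41.871² × 189.58] / [1377 × 2234] = 57.9117 K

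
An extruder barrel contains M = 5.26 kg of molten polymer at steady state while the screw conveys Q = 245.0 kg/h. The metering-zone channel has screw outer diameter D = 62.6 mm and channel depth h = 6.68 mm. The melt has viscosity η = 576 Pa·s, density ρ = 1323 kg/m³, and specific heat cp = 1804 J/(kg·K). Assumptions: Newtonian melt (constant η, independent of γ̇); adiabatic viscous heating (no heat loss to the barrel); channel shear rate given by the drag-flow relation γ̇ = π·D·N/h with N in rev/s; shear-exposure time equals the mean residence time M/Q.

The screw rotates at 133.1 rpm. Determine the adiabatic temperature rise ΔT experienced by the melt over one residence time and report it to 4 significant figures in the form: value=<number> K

value=79.56 K

Convert throughput: Q = 245.0 kg/h = 245.0/3600 = 0.0680556 kg/s
Mean residence time: t_res = M/Q_s = 5.26 kg / 0.0680556 kg/s = 77.2898 s
D = 62.6 mm = 0.0626 m;  h = 6.68 mm = 0.00668 m;  N = 133.1 rpm / 60 = 2.21833 rev/s
Shear rate: γ̇ = πDN/h = π·0.0626·2.21833/0.00668 = 65.3092 s⁻¹
ΔT = η·γ̇²·t_res / (ρ·cp) = 576 · (65.3092)² · 77.2898 / (1323 · 1804) = 79.5605 K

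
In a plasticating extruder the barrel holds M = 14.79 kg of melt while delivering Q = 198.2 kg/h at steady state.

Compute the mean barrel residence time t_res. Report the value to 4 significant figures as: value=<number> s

Throughput in SI: Q_s = 198.2 kg/h ÷ 3600 s/h = 0.0550556 kg/s
Mean residence time: t_res = M/Q_s = 14.79 kg / 0.0550556 kg/s = 268.638 s

value=268.6 s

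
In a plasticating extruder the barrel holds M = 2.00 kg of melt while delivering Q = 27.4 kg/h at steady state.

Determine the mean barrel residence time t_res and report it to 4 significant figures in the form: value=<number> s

value=262.8 s

Q_s = Q / 3600 = 27.4 / 3600 = 0.00761111 kg/s
t_res = M / Q_s = 2.00 / 0.00761111 = 262.774 s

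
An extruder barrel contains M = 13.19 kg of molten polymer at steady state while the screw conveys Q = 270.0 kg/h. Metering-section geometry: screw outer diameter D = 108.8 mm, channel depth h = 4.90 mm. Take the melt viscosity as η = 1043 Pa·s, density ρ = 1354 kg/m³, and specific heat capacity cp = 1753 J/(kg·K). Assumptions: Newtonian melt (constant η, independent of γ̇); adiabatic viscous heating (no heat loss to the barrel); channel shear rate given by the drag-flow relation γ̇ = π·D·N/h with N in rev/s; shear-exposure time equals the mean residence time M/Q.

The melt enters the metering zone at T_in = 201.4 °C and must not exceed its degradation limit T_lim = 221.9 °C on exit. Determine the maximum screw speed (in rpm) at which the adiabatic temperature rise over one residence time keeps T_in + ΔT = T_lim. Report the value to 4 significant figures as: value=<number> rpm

value=14.01 rpm

Convert throughput: Q = 270.0 kg/h = 270.0/3600 = 0.075 kg/s
t_res = M / Q_s = 13.19 ÷ 0.075 = 175.867 s
D = 108.8 mm = 0.1088 m;  h = 4.90 mm = 0.0049 m
ΔT_a = T_lim − T_in = 221.9 − 201.4 = 20.5 K
γ̇_max² = ΔT_a·ρ·cp / (η·t_res) = [20.5 × 1354 × 1753] / [1043 × 175.867] = 265.269 s⁻²
Take the square root: γ̇_max = √(265.269) = 16.2871 s⁻¹
N_max = γ̇_max·h / (π·D) = 16.2871 · 0.0049 / (π · 0.1088) = 0.233486 rev/s = 14.0092 rpm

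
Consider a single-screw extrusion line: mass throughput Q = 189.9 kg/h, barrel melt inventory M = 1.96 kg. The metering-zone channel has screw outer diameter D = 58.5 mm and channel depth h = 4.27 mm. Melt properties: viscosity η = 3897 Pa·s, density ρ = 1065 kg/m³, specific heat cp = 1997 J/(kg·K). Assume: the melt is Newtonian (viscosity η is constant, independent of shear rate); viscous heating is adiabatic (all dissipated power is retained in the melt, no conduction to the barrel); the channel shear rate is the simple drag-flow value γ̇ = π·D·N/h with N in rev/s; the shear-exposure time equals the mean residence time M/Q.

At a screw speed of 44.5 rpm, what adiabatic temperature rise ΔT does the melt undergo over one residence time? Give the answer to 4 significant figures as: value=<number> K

Throughput in SI: Q_s = 189.9 kg/h ÷ 3600 s/h = 0.05275 kg/s
Mean residence time: t_res = M/Q_s = 1.96 kg / 0.05275 kg/s = 37.1564 s
Convert to SI: D = 0.0585 m, h = 0.00427 m, N = 44.5/60 = 0.741667 rev/s
γ̇ = π·D·N / h = π · 0.0585 · 0.741667 / 0.00427 = 31.9217 s⁻¹
ΔT = η·γ̇²·t_res/(ρ·cp) = [3897 × 31.9217² × 37.1564] / [1065 × 1997] = 69.3761 K

value=69.38 K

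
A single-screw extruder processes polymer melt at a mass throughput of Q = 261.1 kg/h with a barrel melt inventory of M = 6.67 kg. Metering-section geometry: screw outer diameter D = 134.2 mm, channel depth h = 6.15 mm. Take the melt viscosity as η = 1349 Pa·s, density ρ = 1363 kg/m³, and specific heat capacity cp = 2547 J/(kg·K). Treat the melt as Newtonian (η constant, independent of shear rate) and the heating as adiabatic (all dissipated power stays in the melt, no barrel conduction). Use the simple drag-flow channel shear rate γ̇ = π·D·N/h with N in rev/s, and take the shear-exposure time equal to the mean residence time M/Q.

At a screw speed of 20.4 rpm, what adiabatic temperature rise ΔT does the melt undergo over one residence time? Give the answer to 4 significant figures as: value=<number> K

value=19.41 K

Throughput in SI: Q_s = 261.1 kg/h ÷ 3600 s/h = 0.0725278 kg/s
t_res = M / Q_s = 6.67 / 0.0725278 = 91.9648 s
Convert to SI: D = 0.1342 m, h = 0.00615 m, N = 20.4/60 = 0.34 rev/s
Shear rate: γ̇ = πDN/h = π·0.1342·0.34/0.00615 = 23.3081 s⁻¹
ΔT = η·γ̇²·t_res/(ρ·cp) = [1349 × 23.3081² × 91.9648] / [1363 × 2547] = 19.4143 K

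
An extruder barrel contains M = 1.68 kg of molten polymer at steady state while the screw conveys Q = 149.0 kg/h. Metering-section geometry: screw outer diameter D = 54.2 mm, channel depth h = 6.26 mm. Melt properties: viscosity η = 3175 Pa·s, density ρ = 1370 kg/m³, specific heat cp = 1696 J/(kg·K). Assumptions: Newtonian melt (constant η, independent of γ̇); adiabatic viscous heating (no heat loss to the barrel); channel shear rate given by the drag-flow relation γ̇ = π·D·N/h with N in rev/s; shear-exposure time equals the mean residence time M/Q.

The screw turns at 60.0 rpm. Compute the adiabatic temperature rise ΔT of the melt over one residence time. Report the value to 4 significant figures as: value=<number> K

Q_s = Q / 3600 = 149.0 / 3600 = 0.0413889 kg/s
t_res = M / Q_s = 1.68 / 0.0413889 = 40.5906 s
Geometry in metres: D = 54.2 mm → 0.0542 m, h = 6.26 mm → 0.00626 m; screw speed N = 60.0 rpm = 1 rev/s
γ̇ = π D N / h = (π)(0.0542)(1) / 0.00626 = 27.2004 s⁻¹
ΔT = η·γ̇²·t_res/(ρ·cp) = [3175 × 27.2004² × 40.5906] / [1370 × 1696] = 41.0367 K

value=41.04 K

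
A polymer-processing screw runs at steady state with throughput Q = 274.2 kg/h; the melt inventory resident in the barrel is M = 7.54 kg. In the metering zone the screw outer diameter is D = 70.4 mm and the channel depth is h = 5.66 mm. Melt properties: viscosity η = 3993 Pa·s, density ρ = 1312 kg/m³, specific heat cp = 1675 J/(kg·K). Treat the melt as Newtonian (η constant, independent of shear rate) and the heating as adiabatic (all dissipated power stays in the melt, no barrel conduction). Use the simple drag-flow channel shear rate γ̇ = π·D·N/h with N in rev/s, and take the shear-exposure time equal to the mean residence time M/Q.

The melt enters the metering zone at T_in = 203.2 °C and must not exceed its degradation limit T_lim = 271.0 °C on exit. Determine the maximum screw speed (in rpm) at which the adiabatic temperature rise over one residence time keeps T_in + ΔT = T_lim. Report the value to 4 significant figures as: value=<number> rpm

Q_s = Q / 3600 = 274.2 / 3600 = 0.0761667 kg/s
Mean residence time: t_res = M/Q_s = 7.54 kg / 0.0761667 kg/s = 98.9934 s
D = 70.4 mm = 0.0704 m;  h = 5.66 mm = 0.00566 m
Allowable rise: ΔT_a = T_lim − T_in = 271.0 − 203.2 = 67.8 K
Invert ΔT = ηγ̇²t_res/(ρcp) for γ̇: γ̇_max² = ΔT_a ρ cp / (η t_res) = 67.8·1312·1675 / (3993·98.9934) = 376.94 s⁻²
Take the square root: γ̇_max = √(376.94) = 19.415 s⁻¹
N_max = γ̇_max h / (πD) = 19.415·0.00566/(π·0.0704) = 0.496856 rev/s → ×60 = 29.8113 rpm

value=29.81 rpm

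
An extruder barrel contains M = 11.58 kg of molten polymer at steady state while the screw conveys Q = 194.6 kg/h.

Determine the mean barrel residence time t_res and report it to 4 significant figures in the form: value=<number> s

value=214.2 s

Convert throughput: Q = 194.6 kg/h = 194.6/3600 = 0.0540556 kg/s
Mean residence time: t_res = M/Q_s = 11.58 kg / 0.0540556 kg/s = 214.224 s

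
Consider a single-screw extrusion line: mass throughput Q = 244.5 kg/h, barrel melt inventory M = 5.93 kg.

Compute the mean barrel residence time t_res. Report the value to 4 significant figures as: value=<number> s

value=87.31 s

Throughput in SI: Q_s = 244.5 kg/h ÷ 3600 s/h = 0.0679167 kg/s
Mean residence time: t_res = M/Q_s = 5.93 kg / 0.0679167 kg/s = 87.3129 s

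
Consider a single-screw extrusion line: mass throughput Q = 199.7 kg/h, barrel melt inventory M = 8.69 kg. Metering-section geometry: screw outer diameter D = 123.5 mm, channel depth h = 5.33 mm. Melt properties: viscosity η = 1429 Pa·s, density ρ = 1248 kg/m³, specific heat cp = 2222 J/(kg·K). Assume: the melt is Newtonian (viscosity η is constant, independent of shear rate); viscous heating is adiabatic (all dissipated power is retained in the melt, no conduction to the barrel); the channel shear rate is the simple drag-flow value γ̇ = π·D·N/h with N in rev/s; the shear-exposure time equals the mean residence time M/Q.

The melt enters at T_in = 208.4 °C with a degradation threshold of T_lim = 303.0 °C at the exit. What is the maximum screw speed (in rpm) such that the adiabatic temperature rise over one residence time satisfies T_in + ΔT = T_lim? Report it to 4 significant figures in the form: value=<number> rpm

Q_s = Q / 3600 = 199.7 / 3600 = 0.0554722 kg/s
t_res = M / Q_s = 8.69 ÷ 0.0554722 = 156.655 s
Convert to metres: D = 0.1235 m, h = 0.00533 m
ΔT_a = T_lim − T_in = 303.0 − 208.4 = 94.6 K
γ̇_max² = ΔT_a·ρ·cp / (η·t_res) = [94.6 × 1248 × 2222] / [1429 × 156.655] = 1171.85 s⁻²
γ̇_max = sqrt(1171.85) = 34.2323 s⁻¹
Solve γ̇ = πDN/h for N: N_max = γ̇_max·h/(π·D) = 34.2323 × 0.00533 / (π × 0.1235) = 0.47027 rev/s = 28.2162 rpm

value=28.22 rpm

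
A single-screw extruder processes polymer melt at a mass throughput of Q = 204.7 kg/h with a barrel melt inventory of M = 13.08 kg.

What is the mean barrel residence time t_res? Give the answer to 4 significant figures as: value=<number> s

value=230.0 s

Convert throughput: Q = 204.7 kg/h = 204.7/3600 = 0.0568611 kg/s
t_res = M / Q_s = 13.08 ÷ 0.0568611 = 230.034 s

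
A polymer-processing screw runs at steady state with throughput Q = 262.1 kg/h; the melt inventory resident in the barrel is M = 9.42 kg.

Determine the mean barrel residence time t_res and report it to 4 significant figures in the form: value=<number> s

value=129.4 s

Throughput in SI: Q_s = 262.1 kg/h ÷ 3600 s/h = 0.0728056 kg/s
t_res = M / Q_s = 9.42 ÷ 0.0728056 = 129.386 s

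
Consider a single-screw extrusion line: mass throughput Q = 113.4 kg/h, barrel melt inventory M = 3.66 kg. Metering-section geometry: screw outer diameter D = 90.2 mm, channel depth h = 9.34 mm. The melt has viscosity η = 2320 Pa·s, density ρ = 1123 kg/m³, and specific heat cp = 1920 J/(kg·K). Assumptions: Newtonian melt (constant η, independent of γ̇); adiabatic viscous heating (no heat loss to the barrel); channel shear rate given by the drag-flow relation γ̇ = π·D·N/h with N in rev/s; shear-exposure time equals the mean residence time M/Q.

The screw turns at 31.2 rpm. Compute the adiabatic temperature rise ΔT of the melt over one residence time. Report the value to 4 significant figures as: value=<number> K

Convert throughput: Q = 113.4 kg/h = 113.4/3600 = 0.0315 kg/s
Mean residence time: t_res = M/Q_s = 3.66 kg / 0.0315 kg/s = 116.19 s
Convert to SI: D = 0.0902 m, h = 0.00934 m, N = 31.2/60 = 0.52 rev/s
γ̇ = π·D·N / h = π · 0.0902 · 0.52 / 0.00934 = 15.7766 s⁻¹
Adiabatic rise: ΔT = η γ̇² t_res / (ρ cp) = 2320·(15.7766)²·116.19 / (1123·1920) = 31.1174 K

value=31.12 K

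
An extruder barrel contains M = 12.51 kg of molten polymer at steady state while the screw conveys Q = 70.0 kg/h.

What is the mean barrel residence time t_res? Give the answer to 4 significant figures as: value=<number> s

value=643.4 s

Throughput in SI: Q_s = 70.0 kg/h ÷ 3600 s/h = 0.0194444 kg/s
t_res = M / Q_s = 12.51 ÷ 0.0194444 = 643.371 s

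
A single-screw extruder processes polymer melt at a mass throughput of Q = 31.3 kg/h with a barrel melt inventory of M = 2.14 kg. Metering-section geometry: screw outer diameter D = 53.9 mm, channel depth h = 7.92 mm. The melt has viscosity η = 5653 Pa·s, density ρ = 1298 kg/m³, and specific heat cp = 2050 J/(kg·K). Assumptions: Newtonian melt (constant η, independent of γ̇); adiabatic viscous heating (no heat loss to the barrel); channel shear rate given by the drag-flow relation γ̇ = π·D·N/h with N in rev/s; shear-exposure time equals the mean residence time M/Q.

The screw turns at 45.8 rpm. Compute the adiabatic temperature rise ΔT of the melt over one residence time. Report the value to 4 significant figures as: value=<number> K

Convert throughput: Q = 31.3 kg/h = 31.3/3600 = 0.00869444 kg/s
t_res = M / Q_s = 2.14 ÷ 0.00869444 = 246.134 s
Geometry in metres: D = 53.9 mm → 0.0539 m, h = 7.92 mm → 0.00792 m; screw speed N = 45.8 rpm = 0.763333 rev/s
γ̇ = π D N / h = (π)(0.0539)(0.763333) / 0.00792 = 16.3203 s⁻¹
Adiabatic rise: ΔT = η γ̇² t_res / (ρ cp) = 5653·(16.3203)²·246.134 / (1298·2050) = 139.276 K

value=139.3 K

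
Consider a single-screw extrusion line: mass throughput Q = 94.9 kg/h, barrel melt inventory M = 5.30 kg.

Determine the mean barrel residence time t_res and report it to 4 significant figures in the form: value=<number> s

value=201.1 s

Q_s = Q / 3600 = 94.9 / 3600 = 0.0263611 kg/s
t_res = M / Q_s = 5.30 ÷ 0.0263611 = 201.054 s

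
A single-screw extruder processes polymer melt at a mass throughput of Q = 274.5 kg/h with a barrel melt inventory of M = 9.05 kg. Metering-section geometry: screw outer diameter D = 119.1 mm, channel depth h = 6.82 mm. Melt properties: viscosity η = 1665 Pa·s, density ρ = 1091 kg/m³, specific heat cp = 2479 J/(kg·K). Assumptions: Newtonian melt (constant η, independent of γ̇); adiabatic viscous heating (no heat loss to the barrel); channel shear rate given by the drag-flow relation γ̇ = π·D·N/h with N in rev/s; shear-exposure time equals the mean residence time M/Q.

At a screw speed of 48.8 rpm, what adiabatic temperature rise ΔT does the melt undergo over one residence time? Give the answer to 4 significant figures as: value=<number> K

Convert throughput: Q = 274.5 kg/h = 274.5/3600 = 0.07625 kg/s
Mean residence time: t_res = M/Q_s = 9.05 kg / 0.07625 kg/s = 118.689 s
Convert to SI: D = 0.1191 m, h = 0.00682 m, N = 48.8/60 = 0.813333 rev/s
γ̇ = π·D·N / h = π · 0.1191 · 0.813333 / 0.00682 = 44.6217 s⁻¹
ΔT = η·γ̇²·t_res / (ρ·cp) = 1665 · (44.6217)² · 118.689 / (1091 · 2479) = 145.483 K

value=145.5 K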